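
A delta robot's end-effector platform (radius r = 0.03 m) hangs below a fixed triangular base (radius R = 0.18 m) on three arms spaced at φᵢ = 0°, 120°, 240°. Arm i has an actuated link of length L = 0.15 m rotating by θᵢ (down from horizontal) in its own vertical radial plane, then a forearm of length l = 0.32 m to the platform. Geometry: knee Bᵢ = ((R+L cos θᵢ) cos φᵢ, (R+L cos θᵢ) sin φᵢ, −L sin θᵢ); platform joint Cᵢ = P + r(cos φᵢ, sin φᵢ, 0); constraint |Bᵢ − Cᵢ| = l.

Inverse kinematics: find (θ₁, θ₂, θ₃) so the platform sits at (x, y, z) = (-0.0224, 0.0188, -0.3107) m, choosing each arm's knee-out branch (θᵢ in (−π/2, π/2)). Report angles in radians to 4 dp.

arm 1 (φ=0.0°): x'=-0.0224, y'=0.0188
  e−x'=0.1724;  (l²−L²−(e−x')²−y'²−z²)/2L = -0.1557
  γ=atan2(-0.3107,0.1724)=-1.0642;  ψ=arccos(-0.4382)=2.0244;  θ1=γ+ψ≈0.9602
φ2=120.0° → target in arm frame (0.0275, 0.0100)
  A=0.1225, B=-0.3107, C=(l²−L²−A²−y'²−z²)/(2L)=-0.1058
  √(A²+B²)=0.3340;  θ2 = -1.1952+1.8932 ≈ 0.6980
rotate P by −φ3: (-0.0051, -0.0288, -0.3107)
  e−x'=0.1551;  (l²−L²−(e−x')²−y'²−z²)/2L = -0.1384
  √(A²+B²)=0.3473;  θ3 = -1.1078+1.9807 ≈ 0.8728

θ₁ = 0.9602, θ₂ = 0.6980, θ₃ = 0.8728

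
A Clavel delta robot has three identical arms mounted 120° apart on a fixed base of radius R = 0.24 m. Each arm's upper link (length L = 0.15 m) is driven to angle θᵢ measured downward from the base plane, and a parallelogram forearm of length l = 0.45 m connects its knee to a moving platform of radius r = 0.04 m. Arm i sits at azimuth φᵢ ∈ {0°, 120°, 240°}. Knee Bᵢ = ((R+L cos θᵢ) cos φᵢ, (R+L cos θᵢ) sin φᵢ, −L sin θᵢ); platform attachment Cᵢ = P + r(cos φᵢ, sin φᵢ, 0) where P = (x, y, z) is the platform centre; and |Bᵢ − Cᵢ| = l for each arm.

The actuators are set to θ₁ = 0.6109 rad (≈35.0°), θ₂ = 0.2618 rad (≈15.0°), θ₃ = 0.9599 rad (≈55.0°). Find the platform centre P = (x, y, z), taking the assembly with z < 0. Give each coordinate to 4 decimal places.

φ1=0.0°: virtual centre (0.3229, 0.0000, -0.0860), radius l
φ2=120.0°: virtual centre (-0.1724, 0.2987, -0.0388), radius l
S3 = (0.2860·cos240.0°, 0.2860·sin240.0°, -0.1229) = (-0.1430, -0.2477, -0.1229)
subtract pairs → two planes through P
plane₁₂: -0.9906x+0.5974y+0.0944z = 0.0088
Cramer: x(z) = 0.0042+0.0027z;  y(z) = 0.0218-0.1537z
into |P−S₁|² = l²: 1.0236z² + 0.1637z + -0.0931 = 0;  Δ = 0.4080;  z = -0.3920 or 0.2320 → z<0 root = -0.3920
x = 0.0032, y = 0.0820

(0.0032, 0.0820, -0.3920)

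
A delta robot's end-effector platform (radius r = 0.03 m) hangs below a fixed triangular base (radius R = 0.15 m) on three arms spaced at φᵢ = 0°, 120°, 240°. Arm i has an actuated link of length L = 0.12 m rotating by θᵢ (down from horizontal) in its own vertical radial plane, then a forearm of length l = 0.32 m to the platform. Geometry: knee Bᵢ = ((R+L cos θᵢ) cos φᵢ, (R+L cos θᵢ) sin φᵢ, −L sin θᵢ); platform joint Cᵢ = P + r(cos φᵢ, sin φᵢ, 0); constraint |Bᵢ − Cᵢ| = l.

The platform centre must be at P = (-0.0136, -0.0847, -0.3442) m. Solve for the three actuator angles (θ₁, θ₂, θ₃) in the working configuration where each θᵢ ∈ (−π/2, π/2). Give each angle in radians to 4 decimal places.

φ1=0.0° → target in arm frame (-0.0136, -0.0847)
  A=0.1336, B=-0.3442, C=(l²−L²−A²−y'²−z²)/(2L)=-0.2312
  θ1 = atan2(B,A) + arccos(C/0.3692) = 1.0470
φ2=120.0° → target in arm frame (-0.0666, 0.0541)
  A cos θ + B sin θ = C:  0.1866·cos θ + -0.3442·sin θ = -0.2842
  θ2 = atan2(B,A) + arccos(C/0.3915) = 1.3090
rotate P by −φ3: (0.0802, 0.0306, -0.3442)
  A=0.0398, B=-0.3442, C=(l²−L²−A²−y'²−z²)/(2L)=-0.1375
  θ3 = atan2(B,A) + arccos(C/0.3465) = 0.5233

θ₁ = 1.0470, θ₂ = 1.3090, θ₃ = 0.5233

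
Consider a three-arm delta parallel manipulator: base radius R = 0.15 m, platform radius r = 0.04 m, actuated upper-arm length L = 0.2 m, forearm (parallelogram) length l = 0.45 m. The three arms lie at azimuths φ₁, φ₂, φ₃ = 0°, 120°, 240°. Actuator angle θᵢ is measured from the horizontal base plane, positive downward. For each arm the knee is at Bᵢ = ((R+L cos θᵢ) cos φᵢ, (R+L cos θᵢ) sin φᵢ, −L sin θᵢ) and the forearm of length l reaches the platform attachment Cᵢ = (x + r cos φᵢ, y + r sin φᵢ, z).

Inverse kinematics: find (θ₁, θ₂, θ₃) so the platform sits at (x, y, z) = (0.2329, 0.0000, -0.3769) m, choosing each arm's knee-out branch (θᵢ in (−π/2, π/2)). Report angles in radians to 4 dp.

rotate P by −φ1: (0.2329, 0.0000, -0.3769)
  e−x'=-0.1229;  (l²−L²−(e−x')²−y'²−z²)/2L = 0.0134
  √(A²+B²)=0.3964;  θ1 = -1.8860+1.5371 ≈ -0.3489
rotate P by −φ2: (-0.1164, -0.2017, -0.3769)
  e−x'=0.2264;  (l²−L²−(e−x')²−y'²−z²)/2L = -0.1788
  θ2 = atan2(B,A) + arccos(C/0.4397) = 0.9598
rotate P by −φ3: (-0.1165, 0.2017, -0.3769)
  A cos θ + B sin θ = C:  0.2265·cos θ + -0.3769·sin θ = -0.1788
  √(A²+B²)=0.4397;  θ3 = -1.0298+1.9895 ≈ 0.9598

θ₁ = -0.3489, θ₂ = 0.9598, θ₃ = 0.9598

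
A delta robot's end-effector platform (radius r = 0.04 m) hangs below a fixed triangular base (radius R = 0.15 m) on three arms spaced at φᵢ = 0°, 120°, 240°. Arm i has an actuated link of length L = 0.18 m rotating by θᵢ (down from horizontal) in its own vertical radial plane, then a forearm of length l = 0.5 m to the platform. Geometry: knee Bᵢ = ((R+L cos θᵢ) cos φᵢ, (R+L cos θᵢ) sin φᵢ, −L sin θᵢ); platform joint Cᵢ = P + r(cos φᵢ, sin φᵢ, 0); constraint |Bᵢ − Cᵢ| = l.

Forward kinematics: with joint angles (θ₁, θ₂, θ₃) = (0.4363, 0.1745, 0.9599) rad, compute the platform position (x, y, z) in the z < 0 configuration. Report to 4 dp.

arm 1 at φ=0.0°: e+L cos θ1 = 0.2731;  S1 = (0.2731, 0.0000, -0.0761)
φ2=120.0°: virtual centre (-0.1436, 0.2488, -0.0313), radius l
arm 3 at φ=240.0°: e+L cos θ3 = 0.2132;  S3 = (-0.1066, -0.1847, -0.1474)
|S₂|²−|S₁|² = 0.0031;  |S₃|²−|S₁|² = -0.0132
[-0.8335 0.4976 0.0896]·P = 0.0031;  [-0.7595 -0.3694 -0.1428]·P = -0.0132
det = 0.6858;  x = 0.0079+-0.0553z,  y = 0.0195+-0.2728z
quadratic in z: (1.0775)z²+(0.1709)z+(-0.1735)=0, √Δ=0.8814 → z ∈ {-0.4883, 0.3297}; z = -0.4883 (taking z<0)
x = 0.0349, y = 0.1527

(0.0349, 0.1527, -0.4883)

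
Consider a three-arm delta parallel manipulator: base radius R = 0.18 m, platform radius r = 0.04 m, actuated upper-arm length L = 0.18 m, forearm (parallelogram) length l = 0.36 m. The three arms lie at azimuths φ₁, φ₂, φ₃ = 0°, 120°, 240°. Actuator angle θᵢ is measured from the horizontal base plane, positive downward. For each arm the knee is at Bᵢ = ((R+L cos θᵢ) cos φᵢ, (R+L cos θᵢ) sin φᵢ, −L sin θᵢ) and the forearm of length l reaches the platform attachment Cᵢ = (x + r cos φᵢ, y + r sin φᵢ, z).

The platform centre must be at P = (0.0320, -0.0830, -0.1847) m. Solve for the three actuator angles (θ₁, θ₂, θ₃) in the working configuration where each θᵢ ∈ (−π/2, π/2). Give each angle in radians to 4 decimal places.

θ₁ = -0.0874, θ₂ = 0.7856, θ₃ = -0.3495

φ1=0.0° → target in arm frame (0.0320, -0.0830)
  e−x'=0.1080;  (l²−L²−(e−x')²−y'²−z²)/2L = 0.1237
  θ1 = atan2(B,A) + arccos(C/0.2140) = -0.0874
rotate P by −φ2: (-0.0879, 0.0138, -0.1847)
  A cos θ + B sin θ = C:  0.2279·cos θ + -0.1847·sin θ = 0.0305
  √(A²+B²)=0.2933;  θ2 = -0.6811+1.4668 ≈ 0.7856
arm 3 (φ=240.0°): x'=0.0559, y'=0.0692
  A=0.0841, B=-0.1847, C=(l²−L²−A²−y'²−z²)/(2L)=0.1423
  √(A²+B²)=0.2030;  θ3 = -1.1434+0.7940 ≈ -0.3495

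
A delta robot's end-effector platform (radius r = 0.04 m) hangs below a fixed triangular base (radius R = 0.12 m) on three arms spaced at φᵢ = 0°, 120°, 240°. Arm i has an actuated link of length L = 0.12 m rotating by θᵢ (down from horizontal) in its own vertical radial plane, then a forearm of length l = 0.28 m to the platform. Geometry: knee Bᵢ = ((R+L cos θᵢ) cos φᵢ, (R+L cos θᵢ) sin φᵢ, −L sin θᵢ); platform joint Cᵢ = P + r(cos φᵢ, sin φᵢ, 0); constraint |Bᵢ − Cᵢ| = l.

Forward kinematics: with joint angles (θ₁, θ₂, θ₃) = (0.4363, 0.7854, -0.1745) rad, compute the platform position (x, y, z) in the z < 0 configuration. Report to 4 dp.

φ1=0.0°: virtual centre (0.1888, 0.0000, -0.0507), radius l
S2 = (0.1649·cos120.0°, 0.1649·sin120.0°, -0.0849) = (-0.0824, 0.1428, -0.0849)
φ3=240.0°: virtual centre (-0.0991, -0.1716, 0.0208), radius l
|S₂|²−|S₁|² = -0.0038;  |S₃|²−|S₁|² = 0.0015
linear system: -0.5424x+0.2855y = -0.0038−-0.0683z; -0.5757x+-0.3433y = 0.0015−0.1431z
Cramer: x(z) = 0.0025+0.0497z;  y(z) = -0.0086+0.3335z
quadratic in z: (1.1137)z²+(0.0772)z+(-0.0411)=0, √Δ=0.4346 → z ∈ {-0.2298, 0.1605}; z = -0.2298 (taking z<0)
x = -0.0089, y = -0.0852

(-0.0089, -0.0852, -0.2298)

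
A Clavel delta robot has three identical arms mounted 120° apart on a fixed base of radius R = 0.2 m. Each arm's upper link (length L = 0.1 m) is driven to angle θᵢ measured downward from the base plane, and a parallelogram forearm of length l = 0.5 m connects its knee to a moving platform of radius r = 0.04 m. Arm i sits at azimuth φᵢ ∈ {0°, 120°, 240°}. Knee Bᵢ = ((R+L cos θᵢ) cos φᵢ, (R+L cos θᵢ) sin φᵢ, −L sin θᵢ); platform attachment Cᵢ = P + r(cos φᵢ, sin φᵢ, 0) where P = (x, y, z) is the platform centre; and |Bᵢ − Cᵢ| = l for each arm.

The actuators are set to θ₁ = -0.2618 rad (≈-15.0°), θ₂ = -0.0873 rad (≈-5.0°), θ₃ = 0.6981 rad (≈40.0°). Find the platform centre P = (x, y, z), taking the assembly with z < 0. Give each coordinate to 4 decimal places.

(0.0662, 0.0832, -0.4289)

S1 = (0.2566·cos0.0°, 0.2566·sin0.0°, 0.0259) = (0.2566, 0.0000, 0.0259)
arm 2 at φ=120.0°: (R−r)+L cos θ2 = 0.2596;  S2 = (-0.1298, 0.2248, 0.0087)
S3 = (0.2366·cos240.0°, 0.2366·sin240.0°, -0.0643) = (-0.1183, -0.2049, -0.0643)
subtract pairs → two planes through P
[-0.7728 0.4497 -0.0343]·P = 0.0010;  [-0.7498 -0.4098 -0.1803]·P = -0.0064
Cramer: x(z) = 0.0038-0.1455z;  y(z) = 0.0087-0.1738z
quadratic in z: (1.0514)z²+(0.0188)z+(-0.1853)=0, √Δ=0.8831 → z ∈ {-0.4289, 0.4110}; z = -0.4289 (taking z<0)
x = 0.0662, y = 0.0832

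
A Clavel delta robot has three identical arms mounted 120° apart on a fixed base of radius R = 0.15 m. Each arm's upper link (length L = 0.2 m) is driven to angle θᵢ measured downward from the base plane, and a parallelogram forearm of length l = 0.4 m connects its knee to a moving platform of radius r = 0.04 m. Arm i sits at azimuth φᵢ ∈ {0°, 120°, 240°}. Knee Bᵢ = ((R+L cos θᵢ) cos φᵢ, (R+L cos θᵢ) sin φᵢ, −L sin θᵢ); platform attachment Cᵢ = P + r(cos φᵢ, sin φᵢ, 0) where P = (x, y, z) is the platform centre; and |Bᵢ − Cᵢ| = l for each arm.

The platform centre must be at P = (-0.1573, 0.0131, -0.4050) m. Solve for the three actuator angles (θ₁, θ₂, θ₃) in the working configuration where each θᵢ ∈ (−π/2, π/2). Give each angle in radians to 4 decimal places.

θ₁ = 1.2216, θ₂ = 0.4365, θ₃ = 0.5238

arm 1 (φ=0.0°): x'=-0.1573, y'=0.0131
  A cos θ + B sin θ = C:  0.2673·cos θ + -0.4050·sin θ = -0.2891
  √(A²+B²)=0.4853;  θ1 = -0.9874+2.2091 ≈ 1.2216
rotate P by −φ2: (0.0900, 0.1297, -0.4050)
  e−x'=0.0200;  (l²−L²−(e−x')²−y'²−z²)/2L = -0.1531
  θ2 = atan2(B,A) + arccos(C/0.4055) = 0.4365
φ3=240.0° → target in arm frame (0.0673, -0.1428)
  A cos θ + B sin θ = C:  0.0427·cos θ + -0.4050·sin θ = -0.1656
  θ3 = atan2(B,A) + arccos(C/0.4072) = 0.5238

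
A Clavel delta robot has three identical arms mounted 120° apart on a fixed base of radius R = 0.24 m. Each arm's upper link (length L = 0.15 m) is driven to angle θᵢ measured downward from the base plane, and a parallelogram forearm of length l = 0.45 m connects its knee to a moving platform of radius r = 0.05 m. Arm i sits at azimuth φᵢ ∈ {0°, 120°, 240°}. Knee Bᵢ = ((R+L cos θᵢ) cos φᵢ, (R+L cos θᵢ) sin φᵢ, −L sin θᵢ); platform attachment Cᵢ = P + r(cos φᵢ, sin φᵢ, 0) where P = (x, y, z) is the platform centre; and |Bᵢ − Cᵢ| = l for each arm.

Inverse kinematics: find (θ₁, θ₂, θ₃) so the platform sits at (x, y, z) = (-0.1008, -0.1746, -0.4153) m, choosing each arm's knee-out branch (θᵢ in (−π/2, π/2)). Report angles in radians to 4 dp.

rotate P by −φ1: (-0.1008, -0.1746, -0.4153)
  A=0.2908, B=-0.4153, C=(l²−L²−A²−y'²−z²)/(2L)=-0.3584
  √(A²+B²)=0.5070;  θ1 = -0.9599+2.3560 ≈ 1.3960
arm 2 (φ=120.0°): x'=-0.1008, y'=0.1746
  A cos θ + B sin θ = C:  0.2908·cos θ + -0.4153·sin θ = -0.3584
  θ2 = atan2(B,A) + arccos(C/0.5070) = 1.3961
arm 3 (φ=240.0°): x'=0.2016, y'=0.0000
  e−x'=-0.0116;  (l²−L²−(e−x')²−y'²−z²)/2L = 0.0246
  γ=atan2(-0.4153,-0.0116)=-1.5987;  ψ=arccos(0.0593)=1.5115;  θ3=γ+ψ≈-0.0873

θ₁ = 1.3960, θ₂ = 1.3961, θ₃ = -0.0873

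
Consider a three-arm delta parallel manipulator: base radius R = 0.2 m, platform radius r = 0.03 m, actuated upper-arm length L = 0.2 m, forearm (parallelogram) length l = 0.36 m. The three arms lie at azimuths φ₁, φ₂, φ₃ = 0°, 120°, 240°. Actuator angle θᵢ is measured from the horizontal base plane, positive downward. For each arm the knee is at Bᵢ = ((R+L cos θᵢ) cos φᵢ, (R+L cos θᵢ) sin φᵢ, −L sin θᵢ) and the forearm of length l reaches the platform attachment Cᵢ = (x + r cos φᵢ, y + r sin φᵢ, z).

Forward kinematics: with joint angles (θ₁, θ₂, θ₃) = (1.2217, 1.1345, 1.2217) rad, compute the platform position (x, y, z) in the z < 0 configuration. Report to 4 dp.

arm 1 at φ=0.0°: e+L cos θ1 = 0.2384;  centre 1 = (0.2384, 0.0000, -0.1879)
arm 2 at φ=120.0°: e+L cos θ2 = 0.2545;  centre 2 = (-0.1273, 0.2204, -0.1813)
φ3=240.0°: virtual centre (-0.1192, -0.2065, -0.1879), radius l
subtract pairs → two planes through P
linear system: -0.7313x+0.4408y = 0.0055−0.0133z; -0.7152x+-0.4129y = 0.0000−0.0000z
Cramer: x(z) = -0.0037+0.0089z;  y(z) = 0.0063-0.0155z
sphere 1 gives Az²+Bz+C=0 with A=1.0003, B=0.3714, C=-0.0356;  B²−4AC=0.2805;  roots -0.4504, 0.0791;  negative root z = -0.4504
x = -0.0077, y = 0.0133

(-0.0077, 0.0133, -0.4504)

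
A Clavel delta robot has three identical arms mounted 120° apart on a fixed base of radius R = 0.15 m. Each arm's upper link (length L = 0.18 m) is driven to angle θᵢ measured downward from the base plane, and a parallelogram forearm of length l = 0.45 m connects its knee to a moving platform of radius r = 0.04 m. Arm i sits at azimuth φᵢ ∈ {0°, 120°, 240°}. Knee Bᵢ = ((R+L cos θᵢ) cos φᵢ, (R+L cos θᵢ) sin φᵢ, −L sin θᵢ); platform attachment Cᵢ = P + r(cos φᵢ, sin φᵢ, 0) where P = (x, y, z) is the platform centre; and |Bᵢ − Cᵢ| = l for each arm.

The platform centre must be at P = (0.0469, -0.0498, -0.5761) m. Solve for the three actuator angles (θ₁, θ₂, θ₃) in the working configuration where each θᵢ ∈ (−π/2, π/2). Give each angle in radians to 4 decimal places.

θ₁ = 1.0472, θ₂ = 1.3964, θ₃ = 1.1346

φ1=0.0° → target in arm frame (0.0469, -0.0498)
  e−x'=0.0631;  (l²−L²−(e−x')²−y'²−z²)/2L = -0.4674
  √(A²+B²)=0.5795;  θ1 = -1.4617+2.5089 ≈ 1.0472
φ2=120.0° → target in arm frame (-0.0666, -0.0157)
  A=0.1766, B=-0.5761, C=(l²−L²−A²−y'²−z²)/(2L)=-0.5367
  θ2 = atan2(B,A) + arccos(C/0.6026) = 1.3964
arm 3 (φ=240.0°): x'=0.0197, y'=0.0655
  A=0.0903, B=-0.5761, C=(l²−L²−A²−y'²−z²)/(2L)=-0.4840
  γ=atan2(-0.5761,0.0903)=-1.4153;  ψ=arccos(-0.8300)=2.5499;  θ3=γ+ψ≈1.1346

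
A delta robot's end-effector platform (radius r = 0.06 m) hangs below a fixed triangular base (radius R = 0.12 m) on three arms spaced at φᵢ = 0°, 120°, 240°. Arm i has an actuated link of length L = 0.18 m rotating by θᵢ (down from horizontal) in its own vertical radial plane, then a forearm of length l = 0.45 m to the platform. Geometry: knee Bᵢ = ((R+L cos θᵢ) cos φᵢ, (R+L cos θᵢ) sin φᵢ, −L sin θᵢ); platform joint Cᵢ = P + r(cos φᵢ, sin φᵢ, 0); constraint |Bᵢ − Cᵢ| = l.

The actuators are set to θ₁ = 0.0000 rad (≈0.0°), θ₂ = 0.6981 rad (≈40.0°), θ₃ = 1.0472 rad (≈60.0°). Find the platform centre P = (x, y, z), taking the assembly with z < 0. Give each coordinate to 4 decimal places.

centre 1 = (0.2400·cos0.0°, 0.2400·sin0.0°, 0.0000) = (0.2400, 0.0000, 0.0000)
arm 2 at φ=120.0°: ρ2 = 0.1979;  centre 2 = (-0.0989, 0.1714, -0.1157)
centre 3 = (0.1500·cos240.0°, 0.1500·sin240.0°, -0.1559) = (-0.0750, -0.1299, -0.1559)
subtract pairs → two planes through P
plane₁₂: -0.6779x+0.3428y+-0.2314z = -0.0051
Cramer: x(z) = 0.0128-0.4259z;  y(z) = 0.0106-0.1672z
into |P−centre ₁|² = l²: 1.2094z² + 0.1900z + -0.1508 = 0;  Δ = 0.7654;  z = -0.4403 or 0.2832 → z<0 root = -0.4403
x = 0.2003, y = 0.0842

(0.2003, 0.0842, -0.4403)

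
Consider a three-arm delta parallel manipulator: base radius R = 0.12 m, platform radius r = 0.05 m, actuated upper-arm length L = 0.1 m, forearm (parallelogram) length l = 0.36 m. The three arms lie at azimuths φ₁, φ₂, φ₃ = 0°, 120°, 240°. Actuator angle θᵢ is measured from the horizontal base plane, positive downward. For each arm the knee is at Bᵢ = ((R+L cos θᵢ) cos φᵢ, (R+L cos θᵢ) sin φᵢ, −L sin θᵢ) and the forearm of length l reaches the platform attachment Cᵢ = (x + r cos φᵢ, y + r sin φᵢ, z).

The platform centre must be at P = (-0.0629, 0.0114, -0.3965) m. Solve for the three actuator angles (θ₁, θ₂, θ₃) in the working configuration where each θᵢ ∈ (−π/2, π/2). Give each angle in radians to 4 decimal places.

arm 1 (φ=0.0°): x'=-0.0629, y'=0.0114
  e−x'=0.1329;  (l²−L²−(e−x')²−y'²−z²)/2L = -0.2770
  γ=atan2(-0.3965,0.1329)=-1.2474;  ψ=arccos(-0.6624)=2.2949;  θ1=γ+ψ≈1.0475
arm 2 (φ=120.0°): x'=0.0413, y'=0.0488
  A=0.0287, B=-0.3965, C=(l²−L²−A²−y'²−z²)/(2L)=-0.2041
  γ=atan2(-0.3965,0.0287)=-1.4986;  ψ=arccos(-0.5133)=2.1099;  θ2=γ+ψ≈0.6113
φ3=240.0° → target in arm frame (0.0216, -0.0602)
  e−x'=0.0484;  (l²−L²−(e−x')²−y'²−z²)/2L = -0.2179
  θ3 = atan2(B,A) + arccos(C/0.3994) = 0.6985

θ₁ = 1.0475, θ₂ = 0.6113, θ₃ = 0.6985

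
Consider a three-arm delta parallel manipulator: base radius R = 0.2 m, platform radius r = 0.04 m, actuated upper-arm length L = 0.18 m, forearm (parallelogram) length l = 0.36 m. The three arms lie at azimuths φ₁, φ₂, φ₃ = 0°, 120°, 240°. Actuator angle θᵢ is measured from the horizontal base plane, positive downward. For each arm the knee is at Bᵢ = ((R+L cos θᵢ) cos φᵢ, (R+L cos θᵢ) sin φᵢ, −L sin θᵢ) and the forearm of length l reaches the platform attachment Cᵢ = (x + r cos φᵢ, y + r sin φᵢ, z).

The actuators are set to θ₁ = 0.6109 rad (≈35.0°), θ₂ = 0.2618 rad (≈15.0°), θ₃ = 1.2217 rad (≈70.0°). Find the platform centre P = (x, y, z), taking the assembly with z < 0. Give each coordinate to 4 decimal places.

O1 = (0.3074·cos0.0°, 0.3074·sin0.0°, -0.1032) = (0.3074, 0.0000, -0.1032)
O2 = (0.3339·cos120.0°, 0.3339·sin120.0°, -0.0466) = (-0.1669, 0.2891, -0.0466)
O3 = (0.2216·cos240.0°, 0.2216·sin240.0°, -0.1691) = (-0.1108, -0.1919, -0.1691)
|O₂|²−|O₁|² = 0.0085;  |O₃|²−|O₁|² = -0.0275
[-0.9488 0.5783 0.1133]·P = 0.0085;  [-0.8365 -0.3838 -0.1318]·P = -0.0275
det = 0.8478;  x = 0.0149+-0.0386z,  y = 0.0391+-0.2593z
sphere 1 gives Az²+Bz+C=0 with A=1.0687, B=0.2088, C=-0.0318;  B²−4AC=0.1797;  roots -0.2960, 0.1006;  negative root z = -0.2960
x = 0.0263, y = 0.1158

(0.0263, 0.1158, -0.2960)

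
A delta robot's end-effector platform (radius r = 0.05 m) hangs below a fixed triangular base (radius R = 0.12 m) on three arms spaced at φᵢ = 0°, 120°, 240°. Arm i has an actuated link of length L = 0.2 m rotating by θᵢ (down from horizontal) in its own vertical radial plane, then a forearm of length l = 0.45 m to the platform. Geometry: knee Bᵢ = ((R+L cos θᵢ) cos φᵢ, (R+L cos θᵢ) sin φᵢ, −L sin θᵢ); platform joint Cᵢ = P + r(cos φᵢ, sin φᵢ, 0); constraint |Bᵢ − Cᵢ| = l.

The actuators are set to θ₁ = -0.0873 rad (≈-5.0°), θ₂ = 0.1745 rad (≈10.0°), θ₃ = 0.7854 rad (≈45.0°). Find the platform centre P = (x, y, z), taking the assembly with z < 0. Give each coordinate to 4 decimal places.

φ1=0.0°: virtual centre (0.2692, 0.0000, 0.0174), radius l
arm 2 at φ=120.0°: e+L cos θ2 = 0.2670;  centre 2 = (-0.1335, 0.2312, -0.0347)
centre 3 = (0.2114·cos240.0°, 0.2114·sin240.0°, -0.1414) = (-0.1057, -0.1831, -0.1414)
|centre ₂|²−|centre ₁|² = -0.0003;  |centre ₃|²−|centre ₁|² = -0.0081
linear system: -0.8054x+0.4624y = -0.0003−-0.1043z; -0.7499x+-0.3662y = -0.0081−-0.3177z
det = 0.6417;  x = 0.0060+-0.2885z,  y = 0.0098+-0.2769z
into |P−centre ₁|² = l²: 1.1599z² + 0.1116z + -0.1328 = 0;  Δ = 0.6286;  z = -0.3899 or 0.2937 → z<0 root = -0.3899
x = 0.1185, y = 0.1177

(0.1185, 0.1177, -0.3899)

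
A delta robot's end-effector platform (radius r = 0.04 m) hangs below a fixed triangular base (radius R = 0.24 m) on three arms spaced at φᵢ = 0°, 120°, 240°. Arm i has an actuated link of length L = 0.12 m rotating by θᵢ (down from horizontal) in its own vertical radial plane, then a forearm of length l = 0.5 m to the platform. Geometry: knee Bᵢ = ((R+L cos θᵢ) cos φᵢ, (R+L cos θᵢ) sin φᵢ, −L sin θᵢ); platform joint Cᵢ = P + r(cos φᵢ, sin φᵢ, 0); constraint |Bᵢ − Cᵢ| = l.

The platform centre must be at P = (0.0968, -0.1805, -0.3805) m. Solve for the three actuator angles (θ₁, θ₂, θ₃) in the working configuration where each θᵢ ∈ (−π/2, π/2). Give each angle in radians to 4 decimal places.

θ₁ = -0.2622, θ₂ = 1.3958, θ₃ = -0.3495

φ1=0.0° → target in arm frame (0.0968, -0.1805)
  A cos θ + B sin θ = C:  0.1032·cos θ + -0.3805·sin θ = 0.1983
  √(A²+B²)=0.3942;  θ1 = -1.3059+1.0438 ≈ -0.2622
φ2=120.0° → target in arm frame (-0.2047, 0.0064)
  A cos θ + B sin θ = C:  0.4047·cos θ + -0.3805·sin θ = -0.3042
  θ2 = atan2(B,A) + arccos(C/0.5555) = 1.3958
rotate P by −φ3: (0.1079, 0.1741, -0.3805)
  A cos θ + B sin θ = C:  0.0921·cos θ + -0.3805·sin θ = 0.2168
  γ=atan2(-0.3805,0.0921)=-1.3334;  ψ=arccos(0.5538)=0.9838;  θ3=γ+ψ≈-0.3495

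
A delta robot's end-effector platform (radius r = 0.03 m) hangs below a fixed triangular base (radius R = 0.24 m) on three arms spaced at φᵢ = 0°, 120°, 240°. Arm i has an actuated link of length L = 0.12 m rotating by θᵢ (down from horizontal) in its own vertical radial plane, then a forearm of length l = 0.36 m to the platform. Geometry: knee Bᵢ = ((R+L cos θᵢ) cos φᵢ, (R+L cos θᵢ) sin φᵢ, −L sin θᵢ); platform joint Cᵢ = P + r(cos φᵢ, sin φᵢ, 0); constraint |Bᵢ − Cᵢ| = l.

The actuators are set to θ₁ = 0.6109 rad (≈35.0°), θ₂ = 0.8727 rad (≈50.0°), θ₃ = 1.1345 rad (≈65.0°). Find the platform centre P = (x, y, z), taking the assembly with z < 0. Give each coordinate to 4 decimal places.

arm 1 at φ=0.0°: ρ1 = 0.3083;  centre 1 = (0.3083, 0.0000, -0.0688)
arm 2 at φ=120.0°: ρ2 = 0.2871;  centre 2 = (-0.1436, 0.2487, -0.0919)
φ3=240.0°: virtual centre (-0.1304, -0.2258, -0.1088), radius l
|centre ₂|²−|centre ₁|² = -0.0089;  |centre ₃|²−|centre ₁|² = -0.0200
linear system: -0.9037x+0.4973y = -0.0089−-0.0462z; -0.8773x+-0.4516y = -0.0200−-0.0799z
det = 0.8444;  x = 0.0165+-0.0717z,  y = 0.0122+-0.0375z
sphere 1 gives Az²+Bz+C=0 with A=1.0065, B=0.1786, C=-0.0396;  B²−4AC=0.1913;  roots -0.3060, 0.1285;  negative root z = -0.3060
x = 0.0385, y = 0.0236

(0.0385, 0.0236, -0.3060)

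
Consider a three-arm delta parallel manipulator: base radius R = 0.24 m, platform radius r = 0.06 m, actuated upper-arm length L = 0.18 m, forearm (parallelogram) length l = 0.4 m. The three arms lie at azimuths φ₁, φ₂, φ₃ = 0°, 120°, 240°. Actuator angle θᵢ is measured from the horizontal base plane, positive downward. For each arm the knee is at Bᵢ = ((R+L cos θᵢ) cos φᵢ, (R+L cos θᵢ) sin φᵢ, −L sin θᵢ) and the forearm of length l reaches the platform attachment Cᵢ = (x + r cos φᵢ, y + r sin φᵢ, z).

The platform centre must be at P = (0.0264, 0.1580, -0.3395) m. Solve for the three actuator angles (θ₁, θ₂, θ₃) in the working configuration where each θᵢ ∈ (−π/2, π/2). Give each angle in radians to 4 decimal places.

θ₁ = 0.6982, θ₂ = 0.1743, θ₃ = 1.3963

rotate P by −φ1: (0.0264, 0.1580, -0.3395)
  A=0.1536, B=-0.3395, C=(l²−L²−A²−y'²−z²)/(2L)=-0.1006
  γ=atan2(-0.3395,0.1536)=-1.1459;  ψ=arccos(-0.2700)=1.8442;  θ1=γ+ψ≈0.6982
rotate P by −φ2: (0.1236, -0.1019, -0.3395)
  A=0.0564, B=-0.3395, C=(l²−L²−A²−y'²−z²)/(2L)=-0.0034
  √(A²+B²)=0.3441;  θ2 = -1.4063+1.5806 ≈ 0.1743
arm 3 (φ=240.0°): x'=-0.1500, y'=-0.0561
  A cos θ + B sin θ = C:  0.3300·cos θ + -0.3395·sin θ = -0.2770
  θ3 = atan2(B,A) + arccos(C/0.4735) = 1.3963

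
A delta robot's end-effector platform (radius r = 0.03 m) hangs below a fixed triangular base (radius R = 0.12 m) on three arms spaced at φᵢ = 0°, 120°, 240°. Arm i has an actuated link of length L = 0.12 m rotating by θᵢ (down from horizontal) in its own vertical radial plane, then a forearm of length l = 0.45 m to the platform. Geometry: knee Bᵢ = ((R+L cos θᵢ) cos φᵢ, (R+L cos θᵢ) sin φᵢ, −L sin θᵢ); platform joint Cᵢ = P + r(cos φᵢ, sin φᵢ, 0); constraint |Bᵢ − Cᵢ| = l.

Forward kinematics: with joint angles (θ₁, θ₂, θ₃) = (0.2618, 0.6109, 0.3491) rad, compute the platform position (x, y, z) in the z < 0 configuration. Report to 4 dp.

(0.0391, -0.0413, -0.4469)

centre 1 = (0.2059·cos0.0°, 0.2059·sin0.0°, -0.0311) = (0.2059, 0.0000, -0.0311)
arm 2 at φ=120.0°: e+L cos θ2 = 0.1883;  centre 2 = (-0.0941, 0.1631, -0.0688)
arm 3 at φ=240.0°: e+L cos θ3 = 0.2028;  centre 3 = (-0.1014, -0.1756, -0.0410)
subtract pairs → two planes through P
[-0.6001 0.3261 -0.0755]·P = -0.0032;  [-0.6146 -0.3512 -0.0200]·P = -0.0006
det = 0.4112;  x = 0.0032+-0.0804z,  y = -0.0039+0.0838z
quadratic in z: (1.0135)z²+(0.0941)z+(-0.1604)=0, √Δ=0.8119 → z ∈ {-0.4469, 0.3541}; z = -0.4469 (taking z<0)
x = 0.0391, y = -0.0413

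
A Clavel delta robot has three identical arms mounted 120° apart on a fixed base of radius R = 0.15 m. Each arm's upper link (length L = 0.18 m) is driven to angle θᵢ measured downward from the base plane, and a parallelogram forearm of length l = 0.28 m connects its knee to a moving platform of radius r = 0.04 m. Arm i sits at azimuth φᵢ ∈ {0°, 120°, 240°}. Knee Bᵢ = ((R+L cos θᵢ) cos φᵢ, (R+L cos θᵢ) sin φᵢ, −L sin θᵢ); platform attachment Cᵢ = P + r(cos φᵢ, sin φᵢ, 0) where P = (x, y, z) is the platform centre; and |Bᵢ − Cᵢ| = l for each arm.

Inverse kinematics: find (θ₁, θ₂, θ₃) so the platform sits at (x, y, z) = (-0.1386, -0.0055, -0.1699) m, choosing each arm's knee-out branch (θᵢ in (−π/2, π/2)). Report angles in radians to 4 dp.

φ1=0.0° → target in arm frame (-0.1386, -0.0055)
  A=0.2486, B=-0.1699, C=(l²−L²−A²−y'²−z²)/(2L)=-0.1242
  θ1 = atan2(B,A) + arccos(C/0.3011) = 1.3963
φ2=120.0° → target in arm frame (0.0645, 0.1228)
  e−x'=0.0455;  (l²−L²−(e−x')²−y'²−z²)/2L = 0.0000
  θ2 = atan2(B,A) + arccos(C/0.1759) = 0.2616
rotate P by −φ3: (0.0741, -0.1173, -0.1699)
  A cos θ + B sin θ = C:  0.0359·cos θ + -0.1699·sin θ = 0.0058
  √(A²+B²)=0.1737;  θ3 = -1.3624+1.5374 ≈ 0.1750

θ₁ = 1.3963, θ₂ = 0.2616, θ₃ = 0.1750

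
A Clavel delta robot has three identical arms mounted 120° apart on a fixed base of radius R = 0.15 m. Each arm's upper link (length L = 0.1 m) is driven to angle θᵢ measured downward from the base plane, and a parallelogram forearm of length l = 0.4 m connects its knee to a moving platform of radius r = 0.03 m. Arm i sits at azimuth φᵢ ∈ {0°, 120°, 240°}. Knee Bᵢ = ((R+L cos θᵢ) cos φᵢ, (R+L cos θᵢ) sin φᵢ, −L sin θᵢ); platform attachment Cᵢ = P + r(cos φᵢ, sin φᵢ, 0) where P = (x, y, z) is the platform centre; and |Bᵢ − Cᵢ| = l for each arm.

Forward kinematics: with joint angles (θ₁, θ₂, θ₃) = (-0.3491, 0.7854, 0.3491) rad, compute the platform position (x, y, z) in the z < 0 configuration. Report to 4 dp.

φ1=0.0°: virtual centre (0.2140, 0.0000, 0.0342), radius l
φ2=120.0°: virtual centre (-0.0954, 0.1652, -0.0707), radius l
centre 3 = (0.2140·cos240.0°, 0.2140·sin240.0°, -0.0342) = (-0.1070, -0.1853, -0.0342)
subtract pairs → two planes through P
[-0.6186 0.3303 -0.2098]·P = -0.0056;  [-0.6419 -0.3706 -0.1368]·P = 0.0000
det = 0.4413;  x = 0.0047+-0.2786z,  y = -0.0081+0.1134z
sphere 1 gives Az²+Bz+C=0 with A=1.0905, B=0.0464, C=-0.1150;  B²−4AC=0.5036;  roots -0.3466, 0.3041;  negative root z = -0.3466
x = 0.1013, y = -0.0474

(0.1013, -0.0474, -0.3466)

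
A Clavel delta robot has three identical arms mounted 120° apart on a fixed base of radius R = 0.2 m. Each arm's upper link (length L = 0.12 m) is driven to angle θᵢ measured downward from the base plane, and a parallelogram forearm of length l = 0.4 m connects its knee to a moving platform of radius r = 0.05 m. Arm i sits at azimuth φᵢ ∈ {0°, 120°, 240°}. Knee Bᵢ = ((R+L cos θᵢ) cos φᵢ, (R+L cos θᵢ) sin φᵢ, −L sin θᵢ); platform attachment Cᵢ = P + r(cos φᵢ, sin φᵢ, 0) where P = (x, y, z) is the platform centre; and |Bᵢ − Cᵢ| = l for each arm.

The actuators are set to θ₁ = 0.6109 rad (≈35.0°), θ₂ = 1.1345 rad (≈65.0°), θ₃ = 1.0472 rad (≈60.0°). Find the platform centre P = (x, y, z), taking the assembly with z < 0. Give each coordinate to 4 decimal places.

(0.0637, -0.0105, -0.4236)

arm 1 at φ=0.0°: ρ1 = 0.2483;  S1 = (0.2483, 0.0000, -0.0688)
φ2=120.0°: virtual centre (-0.1004, 0.1738, -0.1088), radius l
S3 = (0.2100·cos240.0°, 0.2100·sin240.0°, -0.1039) = (-0.1050, -0.1819, -0.1039)
subtract pairs → two planes through P
[-0.6973 0.3476 -0.0799]·P = -0.0143;  [-0.7066 -0.3637 -0.0702]·P = -0.0115
Cramer: x(z) = 0.0184-0.1070z;  y(z) = -0.0042+0.0150z
sphere 1 gives Az²+Bz+C=0 with A=1.0117, B=0.1868, C=-0.1024;  B²−4AC=0.4492;  roots -0.4236, 0.2390;  negative root z = -0.4236
x = 0.0637, y = -0.0105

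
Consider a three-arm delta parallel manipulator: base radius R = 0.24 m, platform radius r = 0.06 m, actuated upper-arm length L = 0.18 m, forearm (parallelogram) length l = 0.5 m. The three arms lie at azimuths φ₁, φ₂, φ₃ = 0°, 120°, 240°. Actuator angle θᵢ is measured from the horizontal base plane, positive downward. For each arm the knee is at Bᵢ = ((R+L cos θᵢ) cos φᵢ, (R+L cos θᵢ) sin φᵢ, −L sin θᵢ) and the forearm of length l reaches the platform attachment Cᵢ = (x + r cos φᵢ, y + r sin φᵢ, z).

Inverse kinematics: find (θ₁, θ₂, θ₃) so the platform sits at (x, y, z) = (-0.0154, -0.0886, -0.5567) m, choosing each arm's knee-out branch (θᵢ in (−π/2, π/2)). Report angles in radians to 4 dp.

θ₁ = 1.0469, θ₂ = 1.2217, θ₃ = 0.6978

arm 1 (φ=0.0°): x'=-0.0154, y'=-0.0886
  A=0.1954, B=-0.5567, C=(l²−L²−A²−y'²−z²)/(2L)=-0.3843
  γ=atan2(-0.5567,0.1954)=-1.2332;  ψ=arccos(-0.6514)=2.2802;  θ1=γ+ψ≈1.0469
arm 2 (φ=120.0°): x'=-0.0690, y'=0.0576
  e−x'=0.2490;  (l²−L²−(e−x')²−y'²−z²)/2L = -0.4379
  γ=atan2(-0.5567,0.2490)=-1.1502;  ψ=arccos(-0.7181)=2.3718;  θ2=γ+ψ≈1.2217
rotate P by −φ3: (0.0844, 0.0310, -0.5567)
  e−x'=0.0956;  (l²−L²−(e−x')²−y'²−z²)/2L = -0.2845
  √(A²+B²)=0.5648;  θ3 = -1.4008+2.0986 ≈ 0.6978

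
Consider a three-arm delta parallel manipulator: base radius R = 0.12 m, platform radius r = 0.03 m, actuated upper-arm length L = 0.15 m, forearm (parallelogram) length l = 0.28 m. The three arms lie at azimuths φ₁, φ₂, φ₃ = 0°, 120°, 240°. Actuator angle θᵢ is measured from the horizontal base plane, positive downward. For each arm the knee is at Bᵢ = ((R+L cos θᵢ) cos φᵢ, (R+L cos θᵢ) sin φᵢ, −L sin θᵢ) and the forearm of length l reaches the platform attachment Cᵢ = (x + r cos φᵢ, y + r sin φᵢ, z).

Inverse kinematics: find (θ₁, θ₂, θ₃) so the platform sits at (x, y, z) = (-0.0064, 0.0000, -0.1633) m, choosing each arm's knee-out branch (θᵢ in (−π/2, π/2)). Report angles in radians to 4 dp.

rotate P by −φ1: (-0.0064, 0.0000, -0.1633)
  A cos θ + B sin θ = C:  0.0964·cos θ + -0.1633·sin θ = 0.0665
  θ1 = atan2(B,A) + arccos(C/0.1896) = 0.1752
φ2=120.0° → target in arm frame (0.0032, 0.0055)
  A=0.0868, B=-0.1633, C=(l²−L²−A²−y'²−z²)/(2L)=0.0722
  γ=atan2(-0.1633,0.0868)=-1.0822;  ψ=arccos(0.3906)=1.1696;  θ2=γ+ψ≈0.0873
φ3=240.0° → target in arm frame (0.0032, -0.0055)
  A cos θ + B sin θ = C:  0.0868·cos θ + -0.1633·sin θ = 0.0722
  γ=atan2(-0.1633,0.0868)=-1.0822;  ψ=arccos(0.3906)=1.1696;  θ3=γ+ψ≈0.0873

θ₁ = 0.1752, θ₂ = 0.0873, θ₃ = 0.0873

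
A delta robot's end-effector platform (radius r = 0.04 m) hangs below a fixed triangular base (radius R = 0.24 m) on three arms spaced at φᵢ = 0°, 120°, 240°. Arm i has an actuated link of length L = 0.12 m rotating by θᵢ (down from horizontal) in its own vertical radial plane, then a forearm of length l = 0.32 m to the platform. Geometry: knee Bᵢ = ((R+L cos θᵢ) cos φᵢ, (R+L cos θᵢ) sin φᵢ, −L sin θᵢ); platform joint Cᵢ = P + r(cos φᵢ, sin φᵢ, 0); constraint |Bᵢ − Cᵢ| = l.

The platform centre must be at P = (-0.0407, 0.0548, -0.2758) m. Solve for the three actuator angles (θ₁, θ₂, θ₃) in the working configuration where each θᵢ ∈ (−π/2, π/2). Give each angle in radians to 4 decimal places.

θ₁ = 1.3093, θ₂ = 0.5233, θ₃ = 1.2219

arm 1 (φ=0.0°): x'=-0.0407, y'=0.0548
  e−x'=0.2407;  (l²−L²−(e−x')²−y'²−z²)/2L = -0.2042
  θ1 = atan2(B,A) + arccos(C/0.3661) = 1.3093
arm 2 (φ=120.0°): x'=0.0678, y'=0.0078
  A cos θ + B sin θ = C:  0.1322·cos θ + -0.2758·sin θ = -0.0233
  γ=atan2(-0.2758,0.1322)=-1.1238;  ψ=arccos(-0.0763)=1.6472;  θ2=γ+ψ≈0.5233
rotate P by −φ3: (-0.0271, -0.0626, -0.2758)
  e−x'=0.2271;  (l²−L²−(e−x')²−y'²−z²)/2L = -0.1815
  γ=atan2(-0.2758,0.2271)=-0.8819;  ψ=arccos(-0.5081)=2.1038;  θ3=γ+ψ≈1.2219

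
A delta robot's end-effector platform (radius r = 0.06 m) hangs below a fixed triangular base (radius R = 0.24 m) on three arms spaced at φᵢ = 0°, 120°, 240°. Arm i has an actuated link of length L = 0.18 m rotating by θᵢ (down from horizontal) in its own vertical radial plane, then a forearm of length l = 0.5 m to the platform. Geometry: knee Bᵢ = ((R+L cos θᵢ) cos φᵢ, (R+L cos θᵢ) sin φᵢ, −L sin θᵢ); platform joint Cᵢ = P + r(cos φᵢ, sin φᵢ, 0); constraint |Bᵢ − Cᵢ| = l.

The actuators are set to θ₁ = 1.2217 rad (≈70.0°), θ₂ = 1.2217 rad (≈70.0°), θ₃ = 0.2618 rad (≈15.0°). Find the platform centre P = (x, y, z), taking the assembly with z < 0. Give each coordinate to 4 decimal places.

(-0.0876, -0.1517, -0.5136)

centre 1 = (0.2416·cos0.0°, 0.2416·sin0.0°, -0.1691) = (0.2416, 0.0000, -0.1691)
φ2=120.0°: virtual centre (-0.1208, 0.2092, -0.1691), radius l
centre 3 = (0.3539·cos240.0°, 0.3539·sin240.0°, -0.0466) = (-0.1769, -0.3065, -0.0466)
|centre ₂|²−|centre ₁|² = 0.0000;  |centre ₃|²−|centre ₁|² = 0.0404
[-0.7247 0.4184 0.0000]·P = 0.0000;  [-0.8370 -0.6129 0.2451]·P = 0.0404
det = 0.7944;  x = -0.0213+0.1291z,  y = -0.0369+0.2236z
quadratic in z: (1.0667)z²+(0.2539)z+(-0.1509)=0, √Δ=0.8417 → z ∈ {-0.5136, 0.2755}; z = -0.5136 (taking z<0)
x = -0.0876, y = -0.1517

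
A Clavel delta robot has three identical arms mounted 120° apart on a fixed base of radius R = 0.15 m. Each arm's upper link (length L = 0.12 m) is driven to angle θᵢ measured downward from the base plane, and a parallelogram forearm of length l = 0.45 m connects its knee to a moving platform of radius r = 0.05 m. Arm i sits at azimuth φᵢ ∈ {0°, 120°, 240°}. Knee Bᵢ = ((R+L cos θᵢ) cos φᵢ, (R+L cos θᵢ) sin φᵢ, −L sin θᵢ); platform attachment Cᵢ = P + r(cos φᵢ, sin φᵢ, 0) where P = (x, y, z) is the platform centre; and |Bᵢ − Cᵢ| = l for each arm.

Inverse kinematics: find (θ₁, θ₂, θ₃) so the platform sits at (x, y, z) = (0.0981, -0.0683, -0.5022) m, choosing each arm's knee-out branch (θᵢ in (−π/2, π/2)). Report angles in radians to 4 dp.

θ₁ = 0.6110, θ₂ = 1.3965, θ₃ = 0.9601

rotate P by −φ1: (0.0981, -0.0683, -0.5022)
  e−x'=0.0019;  (l²−L²−(e−x')²−y'²−z²)/2L = -0.2866
  √(A²+B²)=0.5022;  θ1 = -1.5670+2.1780 ≈ 0.6110
φ2=120.0° → target in arm frame (-0.1082, -0.0508)
  A=0.2082, B=-0.5022, C=(l²−L²−A²−y'²−z²)/(2L)=-0.4585
  √(A²+B²)=0.5436;  θ2 = -1.1778+2.5742 ≈ 1.3965
rotate P by −φ3: (0.0101, 0.1191, -0.5022)
  e−x'=0.0899;  (l²−L²−(e−x')²−y'²−z²)/2L = -0.3599
  γ=atan2(-0.5022,0.0899)=-1.3937;  ψ=arccos(-0.7054)=2.3538;  θ3=γ+ψ≈0.9601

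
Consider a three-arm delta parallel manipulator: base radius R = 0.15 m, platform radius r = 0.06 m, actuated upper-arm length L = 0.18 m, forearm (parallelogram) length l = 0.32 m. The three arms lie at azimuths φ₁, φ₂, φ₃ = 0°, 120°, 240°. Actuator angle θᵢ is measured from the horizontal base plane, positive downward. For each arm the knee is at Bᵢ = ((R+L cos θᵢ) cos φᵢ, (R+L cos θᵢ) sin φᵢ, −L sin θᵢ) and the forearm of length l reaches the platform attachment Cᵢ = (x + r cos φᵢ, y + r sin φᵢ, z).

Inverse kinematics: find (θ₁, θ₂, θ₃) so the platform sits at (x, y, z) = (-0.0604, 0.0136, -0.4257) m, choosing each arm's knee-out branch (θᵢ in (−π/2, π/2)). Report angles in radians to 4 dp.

θ₁ = 1.3091, θ₂ = 0.9597, θ₃ = 1.0472

arm 1 (φ=0.0°): x'=-0.0604, y'=0.0136
  A cos θ + B sin θ = C:  0.1504·cos θ + -0.4257·sin θ = -0.3723
  √(A²+B²)=0.4515;  θ1 = -1.2312+2.5403 ≈ 1.3091
arm 2 (φ=120.0°): x'=0.0420, y'=0.0455
  e−x'=0.0480;  (l²−L²−(e−x')²−y'²−z²)/2L = -0.3211
  γ=atan2(-0.4257,0.0480)=-1.4585;  ψ=arccos(-0.7495)=2.4182;  θ2=γ+ψ≈0.9597
arm 3 (φ=240.0°): x'=0.0184, y'=-0.0591
  A=0.0716, B=-0.4257, C=(l²−L²−A²−y'²−z²)/(2L)=-0.3329
  √(A²+B²)=0.4317;  θ3 = -1.4042+2.4514 ≈ 1.0472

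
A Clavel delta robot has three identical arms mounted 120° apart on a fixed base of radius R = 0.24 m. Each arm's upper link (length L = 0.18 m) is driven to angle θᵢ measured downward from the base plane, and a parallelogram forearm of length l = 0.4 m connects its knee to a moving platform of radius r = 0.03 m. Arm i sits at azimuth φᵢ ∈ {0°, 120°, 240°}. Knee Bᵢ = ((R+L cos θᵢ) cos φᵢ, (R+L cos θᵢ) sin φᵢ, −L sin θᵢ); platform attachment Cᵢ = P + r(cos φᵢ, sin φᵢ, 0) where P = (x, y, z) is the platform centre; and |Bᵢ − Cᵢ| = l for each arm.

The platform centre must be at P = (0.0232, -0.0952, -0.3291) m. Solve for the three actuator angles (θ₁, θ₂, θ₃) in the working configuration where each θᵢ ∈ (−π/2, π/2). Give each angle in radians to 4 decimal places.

rotate P by −φ1: (0.0232, -0.0952, -0.3291)
  A cos θ + B sin θ = C:  0.1868·cos θ + -0.3291·sin θ = -0.0685
  γ=atan2(-0.3291,0.1868)=-1.0545;  ψ=arccos(-0.1810)=1.7528;  θ1=γ+ψ≈0.6983
arm 2 (φ=120.0°): x'=-0.0940, y'=0.0275
  e−x'=0.3040;  (l²−L²−(e−x')²−y'²−z²)/2L = -0.2053
  θ2 = atan2(B,A) + arccos(C/0.4481) = 1.2218
φ3=240.0° → target in arm frame (0.0708, 0.0677)
  e−x'=0.1392;  (l²−L²−(e−x')²−y'²−z²)/2L = -0.0129
  √(A²+B²)=0.3573;  θ3 = -1.1708+1.6070 ≈ 0.4362

θ₁ = 0.6983, θ₂ = 1.2218, θ₃ = 0.4362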